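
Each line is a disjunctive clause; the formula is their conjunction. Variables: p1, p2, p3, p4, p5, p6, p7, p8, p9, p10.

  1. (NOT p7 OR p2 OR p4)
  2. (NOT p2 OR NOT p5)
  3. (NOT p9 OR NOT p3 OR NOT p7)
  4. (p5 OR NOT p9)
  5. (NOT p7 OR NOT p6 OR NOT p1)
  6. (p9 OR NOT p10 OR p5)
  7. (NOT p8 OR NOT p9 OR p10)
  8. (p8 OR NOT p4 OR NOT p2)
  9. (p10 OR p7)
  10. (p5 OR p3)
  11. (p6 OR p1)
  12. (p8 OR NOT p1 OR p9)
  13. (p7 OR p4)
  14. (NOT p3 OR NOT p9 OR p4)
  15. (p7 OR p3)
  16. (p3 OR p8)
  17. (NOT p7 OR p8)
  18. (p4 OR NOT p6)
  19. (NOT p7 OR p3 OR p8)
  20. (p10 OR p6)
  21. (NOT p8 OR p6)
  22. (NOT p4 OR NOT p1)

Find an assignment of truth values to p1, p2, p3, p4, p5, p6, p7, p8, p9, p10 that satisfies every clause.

Try p1 = False.
  then p6 is forced to True.
  then p4 is forced to True.
For the remaining variables, p2 = False, p3 = False, p5 = True, p7 = True, p8 = True, p9 = True, p10 = True works.
Every clause has at least one true literal under this assignment.

p1 = F  p2 = F  p3 = F  p4 = T  p5 = T  p6 = T  p7 = T  p8 = T  p9 = T  p10 = T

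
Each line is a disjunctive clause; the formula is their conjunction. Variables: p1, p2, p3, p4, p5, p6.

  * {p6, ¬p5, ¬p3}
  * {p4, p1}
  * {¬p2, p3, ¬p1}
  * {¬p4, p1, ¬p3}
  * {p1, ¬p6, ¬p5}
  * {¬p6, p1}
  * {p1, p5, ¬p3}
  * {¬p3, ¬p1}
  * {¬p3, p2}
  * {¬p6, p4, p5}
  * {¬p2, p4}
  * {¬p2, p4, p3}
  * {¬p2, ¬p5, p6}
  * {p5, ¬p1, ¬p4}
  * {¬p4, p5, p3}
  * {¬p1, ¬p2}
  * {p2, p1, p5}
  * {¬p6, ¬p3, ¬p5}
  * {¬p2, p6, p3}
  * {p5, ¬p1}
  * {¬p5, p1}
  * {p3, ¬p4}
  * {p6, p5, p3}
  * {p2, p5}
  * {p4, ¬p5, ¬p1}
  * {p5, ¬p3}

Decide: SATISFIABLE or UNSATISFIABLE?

p5 = True:
  propagation gives p1=True, p3=False, p2=False, p4=False; an empty clause results — contradiction.
p5 = False:
  propagation gives p1=False, p4=True, p3=False; an empty clause results — contradiction.
Every branch closes, so no satisfying assignment exists.

UNSATISFIABLE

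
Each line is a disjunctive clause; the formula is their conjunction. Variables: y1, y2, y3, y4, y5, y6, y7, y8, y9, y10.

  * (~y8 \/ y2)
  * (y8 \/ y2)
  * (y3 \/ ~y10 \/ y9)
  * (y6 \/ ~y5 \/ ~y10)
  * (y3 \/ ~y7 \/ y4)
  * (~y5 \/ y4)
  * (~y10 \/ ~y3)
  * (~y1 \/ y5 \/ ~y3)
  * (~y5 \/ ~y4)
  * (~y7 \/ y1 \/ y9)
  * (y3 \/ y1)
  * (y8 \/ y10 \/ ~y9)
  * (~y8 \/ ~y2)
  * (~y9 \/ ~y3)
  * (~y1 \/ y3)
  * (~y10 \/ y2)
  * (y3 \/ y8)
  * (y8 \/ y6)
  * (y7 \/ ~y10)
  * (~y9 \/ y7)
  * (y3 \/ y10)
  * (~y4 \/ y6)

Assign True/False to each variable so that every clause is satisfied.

y1 = False, y2 = True, y3 = True, y4 = False, y5 = False, y6 = True, y7 = False, y8 = False, y9 = False, y10 = False

Check each clause:
  1. (~y8 \/ y2) — ~y8 is true.
  2. (y8 \/ y2) — y2 is true.
  3. (~y10 \/ y3 \/ y9) — y3 is true.
  4. (y6 \/ ~y5 \/ ~y10) — ~y5 is true.
  5. (y4 \/ ~y7 \/ y3) — ~y7 is true.
  6. (~y5 \/ y4) — ~y5 is true.
  7. (~y10 \/ ~y3) — ~y10 is true.
  8. (~y3 \/ ~y1 \/ y5) — ~y1 is true.
  9. (~y4 \/ ~y5) — ~y5 is true.
  10. (y1 \/ ~y7 \/ y9) — ~y7 is true.
  11. (y1 \/ y3) — y3 is true.
  12. (y10 \/ ~y9 \/ y8) — ~y9 is true.
  13. (~y2 \/ ~y8) — ~y8 is true.
  14. (~y3 \/ ~y9) — ~y9 is true.
  15. (~y1 \/ y3) — y3 is true.
  16. (y2 \/ ~y10) — y2 is true.
  17. (y3 \/ y8) — y3 is true.
  18. (y6 \/ y8) — y6 is true.
  19. (~y10 \/ y7) — ~y10 is true.
  20. (y7 \/ ~y9) — ~y9 is true.
  21. (y3 \/ y10) — y3 is true.
  22. (~y4 \/ y6) — ~y4 is true.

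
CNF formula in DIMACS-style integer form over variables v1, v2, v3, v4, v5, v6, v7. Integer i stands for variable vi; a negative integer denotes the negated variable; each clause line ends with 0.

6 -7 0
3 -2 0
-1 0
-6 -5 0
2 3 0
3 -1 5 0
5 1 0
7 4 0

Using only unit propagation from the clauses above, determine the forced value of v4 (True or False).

True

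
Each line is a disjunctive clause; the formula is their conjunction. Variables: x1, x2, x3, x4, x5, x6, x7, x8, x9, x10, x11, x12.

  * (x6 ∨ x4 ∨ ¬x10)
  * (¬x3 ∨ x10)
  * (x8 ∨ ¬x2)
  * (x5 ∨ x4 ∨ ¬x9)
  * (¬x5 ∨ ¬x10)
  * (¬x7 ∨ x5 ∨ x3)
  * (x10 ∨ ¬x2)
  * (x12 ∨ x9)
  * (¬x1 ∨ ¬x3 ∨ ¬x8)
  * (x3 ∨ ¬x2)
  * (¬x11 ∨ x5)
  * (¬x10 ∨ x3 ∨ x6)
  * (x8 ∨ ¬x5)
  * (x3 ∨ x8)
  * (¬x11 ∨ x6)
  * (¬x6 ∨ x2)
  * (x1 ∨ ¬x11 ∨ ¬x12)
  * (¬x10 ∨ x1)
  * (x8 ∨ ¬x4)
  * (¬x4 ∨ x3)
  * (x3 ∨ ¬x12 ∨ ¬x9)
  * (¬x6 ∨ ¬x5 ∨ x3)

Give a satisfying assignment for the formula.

x1=T, x2=F, x3=F, x4=F, x5=F, x6=F, x7=F, x8=T, x9=F, x10=F, x11=F, x12=T

x7 occurs only negated in the remaining clauses — set x7 = False.
x11 occurs only negated in the remaining clauses — set x11 = False.
Branch on x1: take x1 = True.
Branch on x2: take x2 = False.
  then x6 is forced to False.
The remaining clauses are satisfied by x3 = False, x4 = False, x5 = False, x8 = True, x9 = False, x10 = False, x12 = True.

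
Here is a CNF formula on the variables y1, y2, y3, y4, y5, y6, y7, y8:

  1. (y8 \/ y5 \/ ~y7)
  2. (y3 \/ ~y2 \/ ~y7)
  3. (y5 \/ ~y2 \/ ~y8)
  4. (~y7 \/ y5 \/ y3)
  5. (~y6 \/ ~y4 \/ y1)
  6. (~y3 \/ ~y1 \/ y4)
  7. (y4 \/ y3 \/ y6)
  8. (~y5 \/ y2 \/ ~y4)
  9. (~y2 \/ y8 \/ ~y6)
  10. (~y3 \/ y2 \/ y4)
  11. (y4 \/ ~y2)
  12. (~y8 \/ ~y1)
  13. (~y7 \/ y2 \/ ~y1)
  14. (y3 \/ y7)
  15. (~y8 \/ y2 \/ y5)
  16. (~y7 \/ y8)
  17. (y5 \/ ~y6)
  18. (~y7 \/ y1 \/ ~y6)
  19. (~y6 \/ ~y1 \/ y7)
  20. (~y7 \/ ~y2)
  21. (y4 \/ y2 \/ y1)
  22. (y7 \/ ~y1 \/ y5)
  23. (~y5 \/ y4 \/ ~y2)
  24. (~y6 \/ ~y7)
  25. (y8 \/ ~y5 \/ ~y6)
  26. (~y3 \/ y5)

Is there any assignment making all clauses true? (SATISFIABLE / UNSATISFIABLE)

SATISFIABLE

Try y1 = False.
For the remaining variables, y2 = True, y3 = True, y4 = True, y5 = True, y6 = False, y7 = False, y8 = True works.
So y1=F, y2=T, y3=T, y4=T, y5=T, y6=F, y7=F, y8=T is a satisfying assignment.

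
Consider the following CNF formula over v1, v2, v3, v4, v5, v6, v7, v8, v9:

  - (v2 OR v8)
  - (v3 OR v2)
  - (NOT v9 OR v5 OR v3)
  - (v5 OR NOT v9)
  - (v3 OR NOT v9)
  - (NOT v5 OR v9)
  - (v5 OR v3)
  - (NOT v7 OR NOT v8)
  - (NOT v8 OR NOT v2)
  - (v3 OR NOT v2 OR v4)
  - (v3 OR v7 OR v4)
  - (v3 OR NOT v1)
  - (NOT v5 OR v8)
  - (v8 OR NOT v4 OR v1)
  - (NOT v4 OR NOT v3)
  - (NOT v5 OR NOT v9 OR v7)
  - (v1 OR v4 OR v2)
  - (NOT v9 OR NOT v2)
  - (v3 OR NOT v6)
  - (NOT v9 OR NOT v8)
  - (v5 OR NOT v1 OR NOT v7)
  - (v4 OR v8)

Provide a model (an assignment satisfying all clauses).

v1 = True  v2 = False  v3 = True  v4 = False  v5 = False  v6 = False  v7 = False  v8 = True  v9 = False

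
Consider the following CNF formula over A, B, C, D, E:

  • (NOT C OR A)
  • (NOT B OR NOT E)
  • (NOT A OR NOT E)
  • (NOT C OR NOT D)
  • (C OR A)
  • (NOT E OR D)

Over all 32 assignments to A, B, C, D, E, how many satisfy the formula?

6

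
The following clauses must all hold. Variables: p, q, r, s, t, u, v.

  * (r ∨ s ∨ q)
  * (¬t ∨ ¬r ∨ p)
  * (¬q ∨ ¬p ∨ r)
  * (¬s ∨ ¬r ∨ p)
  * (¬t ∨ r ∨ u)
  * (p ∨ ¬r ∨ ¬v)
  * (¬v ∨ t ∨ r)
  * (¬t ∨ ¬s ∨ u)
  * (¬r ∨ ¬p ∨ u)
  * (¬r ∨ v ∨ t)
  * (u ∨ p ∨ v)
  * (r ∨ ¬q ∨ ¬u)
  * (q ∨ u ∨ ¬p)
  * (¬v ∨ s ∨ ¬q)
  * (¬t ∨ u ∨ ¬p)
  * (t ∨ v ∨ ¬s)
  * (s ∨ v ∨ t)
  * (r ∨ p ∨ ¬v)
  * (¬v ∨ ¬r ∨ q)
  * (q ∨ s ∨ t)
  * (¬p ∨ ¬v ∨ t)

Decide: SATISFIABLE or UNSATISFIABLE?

SATISFIABLE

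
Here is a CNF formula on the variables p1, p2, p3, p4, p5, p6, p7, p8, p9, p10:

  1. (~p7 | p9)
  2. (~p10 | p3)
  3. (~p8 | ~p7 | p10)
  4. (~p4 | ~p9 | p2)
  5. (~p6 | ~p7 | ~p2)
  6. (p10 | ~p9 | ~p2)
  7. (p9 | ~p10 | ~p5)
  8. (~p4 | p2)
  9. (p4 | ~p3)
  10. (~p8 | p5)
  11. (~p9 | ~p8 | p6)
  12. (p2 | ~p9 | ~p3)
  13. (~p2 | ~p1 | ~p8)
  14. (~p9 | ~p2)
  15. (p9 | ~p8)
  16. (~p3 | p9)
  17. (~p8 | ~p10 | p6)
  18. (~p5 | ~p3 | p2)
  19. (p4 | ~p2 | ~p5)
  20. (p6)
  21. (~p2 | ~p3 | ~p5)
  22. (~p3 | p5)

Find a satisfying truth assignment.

(p6) is a unit clause, so p6 = True.
Pure literal: p7 appears only negated; assign p7 = False.
p8 occurs only negated in the remaining clauses — set p8 = False.
Set p2 = False and propagate.
  then p4 is forced to False.
  then p3 is forced to False.
  then p10 is forced to False.
p1, p5, p9 are now unconstrained; take p1 = True, p5 = True, p9 = True.

p1=T  p2=F  p3=F  p4=F  p5=T  p6=T  p7=F  p8=F  p9=T  p10=F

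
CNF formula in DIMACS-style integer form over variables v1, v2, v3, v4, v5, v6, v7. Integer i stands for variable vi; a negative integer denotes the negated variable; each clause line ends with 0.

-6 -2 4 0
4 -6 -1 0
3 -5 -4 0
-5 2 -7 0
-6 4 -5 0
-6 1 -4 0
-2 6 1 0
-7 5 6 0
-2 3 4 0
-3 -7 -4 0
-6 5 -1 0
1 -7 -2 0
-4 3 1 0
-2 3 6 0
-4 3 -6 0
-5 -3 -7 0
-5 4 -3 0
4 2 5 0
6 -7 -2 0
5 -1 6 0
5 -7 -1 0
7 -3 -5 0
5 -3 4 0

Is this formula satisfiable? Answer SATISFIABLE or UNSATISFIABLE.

Try v1 = False.
Branch on v2: take v2 = False.
Branch on v3: take v3 = True.
For the remaining variables, v4 = True, v5 = False, v6 = False, v7 = False works.
So v1=False  v2=False  v3=True  v4=True  v5=False  v6=False  v7=False is a satisfying assignment.

SATISFIABLE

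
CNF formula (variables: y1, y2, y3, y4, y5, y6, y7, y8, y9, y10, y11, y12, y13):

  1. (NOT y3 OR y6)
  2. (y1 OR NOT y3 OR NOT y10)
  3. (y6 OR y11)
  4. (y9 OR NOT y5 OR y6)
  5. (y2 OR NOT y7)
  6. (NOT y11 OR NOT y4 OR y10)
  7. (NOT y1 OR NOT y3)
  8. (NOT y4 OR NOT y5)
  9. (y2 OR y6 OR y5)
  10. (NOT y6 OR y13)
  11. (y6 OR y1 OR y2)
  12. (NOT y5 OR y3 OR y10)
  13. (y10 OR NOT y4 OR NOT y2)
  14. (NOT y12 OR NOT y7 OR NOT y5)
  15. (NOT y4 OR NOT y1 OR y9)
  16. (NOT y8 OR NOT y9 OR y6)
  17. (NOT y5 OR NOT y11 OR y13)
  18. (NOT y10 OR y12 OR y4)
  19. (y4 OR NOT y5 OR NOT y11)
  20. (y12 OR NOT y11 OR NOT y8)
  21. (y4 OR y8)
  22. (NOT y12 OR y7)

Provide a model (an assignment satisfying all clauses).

y1=F, y2=T, y3=F, y4=F, y5=F, y6=F, y7=T, y8=T, y9=F, y10=F, y11=T, y12=T, y13=F

Set y1 = False and propagate.
For the remaining variables, y2 = True, y3 = False, y4 = False, y5 = False, y6 = False, y7 = True, y8 = True, y9 = False, y10 = False, y11 = True, y12 = True, y13 = False works.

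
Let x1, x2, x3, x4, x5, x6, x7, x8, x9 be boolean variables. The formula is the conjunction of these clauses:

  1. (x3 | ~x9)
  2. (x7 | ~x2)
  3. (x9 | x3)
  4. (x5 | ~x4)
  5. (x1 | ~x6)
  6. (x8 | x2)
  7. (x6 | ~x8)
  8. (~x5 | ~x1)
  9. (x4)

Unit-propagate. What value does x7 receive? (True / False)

True

Unit clause (x4) sets x4 = True.
From (x5 | ~x4) and x4 = True: x5 = True.
(~x1 | ~x5) with x5 = True leaves only ~x1, so x1 = False.
From (~x6 | x1) and x1 = False: x6 = False.
(x6 | ~x8) with x6 = False leaves only ~x8, so x8 = False.
(x2 | x8): since x8 = False, the clause reduces to (x2). x2 = True.
(x7 | ~x2) with x2 = True leaves only x7, so x7 = True.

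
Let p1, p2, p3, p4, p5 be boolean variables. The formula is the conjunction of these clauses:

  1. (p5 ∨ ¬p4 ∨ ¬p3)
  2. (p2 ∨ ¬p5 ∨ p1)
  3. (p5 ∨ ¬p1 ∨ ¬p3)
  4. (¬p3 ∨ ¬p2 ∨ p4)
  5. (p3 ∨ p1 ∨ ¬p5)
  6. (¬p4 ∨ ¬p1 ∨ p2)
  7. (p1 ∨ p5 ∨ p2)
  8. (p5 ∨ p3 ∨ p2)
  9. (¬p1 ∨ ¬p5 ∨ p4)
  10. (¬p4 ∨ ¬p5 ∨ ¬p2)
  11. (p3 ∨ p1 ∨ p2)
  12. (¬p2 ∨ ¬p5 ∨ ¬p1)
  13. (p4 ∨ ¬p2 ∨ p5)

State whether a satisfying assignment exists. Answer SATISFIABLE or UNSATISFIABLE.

SATISFIABLE

Try p1 = True.
Branch on p2: take p2 = True.
  then p5 is forced to False.
  then p3 is forced to False.
  then p4 is forced to True.
Every clause has at least one true literal under this assignment.
So p1=True  p2=True  p3=False  p4=True  p5=False is a satisfying assignment.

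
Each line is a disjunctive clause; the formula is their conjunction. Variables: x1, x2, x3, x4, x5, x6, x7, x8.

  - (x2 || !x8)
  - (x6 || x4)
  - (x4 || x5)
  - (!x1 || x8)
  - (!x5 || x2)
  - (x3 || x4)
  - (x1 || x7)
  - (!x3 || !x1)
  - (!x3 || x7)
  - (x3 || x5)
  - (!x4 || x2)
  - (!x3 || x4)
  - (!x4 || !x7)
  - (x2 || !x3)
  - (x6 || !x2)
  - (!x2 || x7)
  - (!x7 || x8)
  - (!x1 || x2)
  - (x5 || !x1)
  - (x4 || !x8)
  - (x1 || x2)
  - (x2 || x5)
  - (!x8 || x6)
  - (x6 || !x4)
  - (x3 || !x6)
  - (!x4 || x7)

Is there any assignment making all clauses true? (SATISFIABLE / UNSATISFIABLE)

x2 = True:
  propagation gives x6=True, x7=True, x4=False, x5=True; an empty clause results — contradiction.
x2 = False:
  propagation gives x8=False, x1=False; an empty clause results — contradiction.
Every branch closes, so no satisfying assignment exists.

UNSATISFIABLE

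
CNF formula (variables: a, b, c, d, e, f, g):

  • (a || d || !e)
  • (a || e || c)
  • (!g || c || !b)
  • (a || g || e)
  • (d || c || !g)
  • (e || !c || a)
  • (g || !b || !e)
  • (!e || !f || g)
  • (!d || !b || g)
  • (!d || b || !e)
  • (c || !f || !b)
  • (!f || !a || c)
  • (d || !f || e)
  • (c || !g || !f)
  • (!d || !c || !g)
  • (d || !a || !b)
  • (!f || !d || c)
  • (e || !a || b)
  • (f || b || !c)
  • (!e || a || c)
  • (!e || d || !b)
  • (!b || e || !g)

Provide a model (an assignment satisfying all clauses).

a=T, b=F, c=T, d=F, e=T, f=T, g=T

Try a = True.
For the remaining variables, b = False, c = True, d = False, e = True, f = True, g = True works.
Every clause has at least one true literal under this assignment.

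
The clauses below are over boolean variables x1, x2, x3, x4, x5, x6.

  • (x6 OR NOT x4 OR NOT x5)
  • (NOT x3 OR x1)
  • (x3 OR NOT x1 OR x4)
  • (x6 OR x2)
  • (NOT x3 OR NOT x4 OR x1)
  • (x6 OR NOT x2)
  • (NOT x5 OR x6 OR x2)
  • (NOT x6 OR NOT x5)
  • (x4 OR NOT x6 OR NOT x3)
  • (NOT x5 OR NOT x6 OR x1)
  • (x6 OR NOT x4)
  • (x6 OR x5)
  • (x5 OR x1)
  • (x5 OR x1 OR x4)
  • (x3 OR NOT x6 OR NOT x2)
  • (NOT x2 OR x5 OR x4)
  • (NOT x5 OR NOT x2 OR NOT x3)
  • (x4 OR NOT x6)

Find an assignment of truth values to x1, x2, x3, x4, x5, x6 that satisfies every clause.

x1=1, x2=0, x3=1, x4=1, x5=0, x6=1

Check each clause:
  1. (NOT x4 OR x6 OR NOT x5) — NOT x5 is true.
  2. (x1 OR NOT x3) — x1 is true.
  3. (NOT x1 OR x4 OR x3) — x3 is true.
  4. (x6 OR x2) — x6 is true.
  5. (NOT x3 OR NOT x4 OR x1) — x1 is true.
  6. (NOT x2 OR x6) — NOT x2 is true.
  7. (x6 OR NOT x5 OR x2) — NOT x5 is true.
  8. (NOT x5 OR NOT x6) — NOT x5 is true.
  9. (NOT x3 OR NOT x6 OR x4) — x4 is true.
  10. (NOT x5 OR NOT x6 OR x1) — x1 is true.
  11. (NOT x4 OR x6) — x6 is true.
  12. (x5 OR x6) — x6 is true.
  13. (x5 OR x1) — x1 is true.
  14. (x4 OR x1 OR x5) — x1 is true.
  15. (NOT x2 OR NOT x6 OR x3) — x3 is true.
  16. (NOT x2 OR x5 OR x4) — x4 is true.
  17. (NOT x2 OR NOT x3 OR NOT x5) — NOT x5 is true.
  18. (NOT x6 OR x4) — x4 is true.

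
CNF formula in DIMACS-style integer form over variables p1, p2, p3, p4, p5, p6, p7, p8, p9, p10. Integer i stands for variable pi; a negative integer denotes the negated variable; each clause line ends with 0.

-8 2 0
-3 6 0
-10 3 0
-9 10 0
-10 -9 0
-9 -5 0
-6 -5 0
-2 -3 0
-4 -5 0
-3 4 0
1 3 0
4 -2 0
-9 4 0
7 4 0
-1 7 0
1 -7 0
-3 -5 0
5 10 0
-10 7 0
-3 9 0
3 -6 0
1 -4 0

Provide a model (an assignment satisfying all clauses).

p1 = T  p2 = F  p3 = F  p4 = F  p5 = T  p6 = F  p7 = T  p8 = F  p9 = F  p10 = F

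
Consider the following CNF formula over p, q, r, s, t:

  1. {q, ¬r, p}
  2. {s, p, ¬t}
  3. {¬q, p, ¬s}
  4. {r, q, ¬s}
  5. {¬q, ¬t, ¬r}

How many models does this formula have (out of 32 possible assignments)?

15

Case analysis on q and p:
  q=T, p=T: s free; 3 ways for (r,t) × 2^1 = 6.
  q=T, p=F: remaining (r,s,t) ∈ {(F,F,F); (T,F,F)} — 2.
  q=F, p=T: t free; 3 ways for (r,s) × 2^1 = 6.
  q=F, p=F: remaining (r,s,t) ∈ {(F,F,F)} — 1.
Total: 6 + 2 + 6 + 1 = 15.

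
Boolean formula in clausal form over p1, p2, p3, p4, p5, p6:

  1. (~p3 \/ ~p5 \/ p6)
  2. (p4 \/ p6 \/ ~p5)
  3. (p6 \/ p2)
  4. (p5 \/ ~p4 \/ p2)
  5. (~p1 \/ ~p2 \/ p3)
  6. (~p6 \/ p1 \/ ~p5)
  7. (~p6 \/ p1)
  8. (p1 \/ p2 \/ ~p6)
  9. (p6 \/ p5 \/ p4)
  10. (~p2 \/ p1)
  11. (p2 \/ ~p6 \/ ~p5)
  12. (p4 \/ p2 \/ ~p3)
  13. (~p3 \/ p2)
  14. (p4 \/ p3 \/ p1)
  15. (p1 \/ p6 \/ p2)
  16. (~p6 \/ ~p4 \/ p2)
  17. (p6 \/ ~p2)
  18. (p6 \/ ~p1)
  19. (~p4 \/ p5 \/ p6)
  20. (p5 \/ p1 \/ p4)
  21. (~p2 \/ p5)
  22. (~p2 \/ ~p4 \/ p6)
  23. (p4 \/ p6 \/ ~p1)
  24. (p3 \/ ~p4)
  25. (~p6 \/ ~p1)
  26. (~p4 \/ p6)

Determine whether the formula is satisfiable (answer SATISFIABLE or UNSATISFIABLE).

UNSATISFIABLE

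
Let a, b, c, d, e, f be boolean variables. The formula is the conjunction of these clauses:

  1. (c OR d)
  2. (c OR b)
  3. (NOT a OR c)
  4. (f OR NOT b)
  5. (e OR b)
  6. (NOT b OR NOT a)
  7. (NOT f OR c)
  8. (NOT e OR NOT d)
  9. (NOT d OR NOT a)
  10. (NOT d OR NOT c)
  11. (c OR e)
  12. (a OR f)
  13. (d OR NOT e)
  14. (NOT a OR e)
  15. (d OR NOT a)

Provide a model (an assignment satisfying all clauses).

a = F, b = T, c = T, d = F, e = F, f = T

Check each clause:
  1. (d OR c) — c is true.
  2. (b OR c) — b is true.
  3. (NOT a OR c) — c is true.
  4. (NOT b OR f) — f is true.
  5. (b OR e) — b is true.
  6. (NOT a OR NOT b) — NOT a is true.
  7. (c OR NOT f) — c is true.
  8. (NOT d OR NOT e) — NOT e is true.
  9. (NOT d OR NOT a) — NOT d is true.
  10. (NOT c OR NOT d) — NOT d is true.
  11. (c OR e) — c is true.
  12. (a OR f) — f is true.
  13. (d OR NOT e) — NOT e is true.
  14. (NOT a OR e) — NOT a is true.
  15. (NOT a OR d) — NOT a is true.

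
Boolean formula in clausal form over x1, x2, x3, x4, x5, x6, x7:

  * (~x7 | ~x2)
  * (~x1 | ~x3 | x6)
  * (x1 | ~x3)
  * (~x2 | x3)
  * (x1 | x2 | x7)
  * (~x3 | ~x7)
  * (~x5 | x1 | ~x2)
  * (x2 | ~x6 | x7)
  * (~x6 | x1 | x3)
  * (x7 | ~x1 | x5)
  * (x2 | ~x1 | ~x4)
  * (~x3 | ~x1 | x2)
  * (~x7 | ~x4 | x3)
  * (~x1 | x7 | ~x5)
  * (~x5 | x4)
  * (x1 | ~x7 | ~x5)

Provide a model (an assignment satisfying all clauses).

Try x1 = True.
Set x2 = False and propagate.
  then x4 is forced to False.
  then x3 is forced to False.
  then x5 is forced to False.
  then x7 is forced to True.
x6 is now unconstrained; take x6 = True.

x1=T  x2=F  x3=F  x4=F  x5=F  x6=T  x7=T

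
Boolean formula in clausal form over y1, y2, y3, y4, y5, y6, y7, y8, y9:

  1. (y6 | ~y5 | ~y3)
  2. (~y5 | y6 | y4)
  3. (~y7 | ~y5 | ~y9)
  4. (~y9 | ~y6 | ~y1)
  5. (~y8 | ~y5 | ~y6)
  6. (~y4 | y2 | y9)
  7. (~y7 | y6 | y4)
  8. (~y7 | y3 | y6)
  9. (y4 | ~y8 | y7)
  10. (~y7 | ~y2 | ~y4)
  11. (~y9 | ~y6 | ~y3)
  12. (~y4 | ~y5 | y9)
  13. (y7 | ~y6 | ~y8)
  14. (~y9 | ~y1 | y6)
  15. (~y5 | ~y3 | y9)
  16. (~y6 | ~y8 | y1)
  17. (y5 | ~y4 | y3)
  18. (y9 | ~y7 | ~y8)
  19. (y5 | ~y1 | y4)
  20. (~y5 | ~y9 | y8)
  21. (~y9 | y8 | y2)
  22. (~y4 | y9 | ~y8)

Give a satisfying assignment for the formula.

y1=T, y2=T, y3=F, y4=F, y5=T, y6=T, y7=F, y8=F, y9=F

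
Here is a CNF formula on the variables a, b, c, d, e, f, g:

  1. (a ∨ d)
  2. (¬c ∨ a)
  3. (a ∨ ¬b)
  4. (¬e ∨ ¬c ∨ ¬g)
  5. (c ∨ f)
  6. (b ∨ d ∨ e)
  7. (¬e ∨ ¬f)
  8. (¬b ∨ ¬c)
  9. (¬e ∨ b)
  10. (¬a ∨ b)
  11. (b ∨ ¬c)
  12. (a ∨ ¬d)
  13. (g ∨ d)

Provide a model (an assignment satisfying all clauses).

a = T, b = T, c = F, d = T, e = F, f = T, g = T

Try a = True.
  then b is forced to True.
  then c is forced to False.
  then f is forced to True.
  then e is forced to False.
For the remaining variables, d = True, g = True works.
Every clause has at least one true literal under this assignment.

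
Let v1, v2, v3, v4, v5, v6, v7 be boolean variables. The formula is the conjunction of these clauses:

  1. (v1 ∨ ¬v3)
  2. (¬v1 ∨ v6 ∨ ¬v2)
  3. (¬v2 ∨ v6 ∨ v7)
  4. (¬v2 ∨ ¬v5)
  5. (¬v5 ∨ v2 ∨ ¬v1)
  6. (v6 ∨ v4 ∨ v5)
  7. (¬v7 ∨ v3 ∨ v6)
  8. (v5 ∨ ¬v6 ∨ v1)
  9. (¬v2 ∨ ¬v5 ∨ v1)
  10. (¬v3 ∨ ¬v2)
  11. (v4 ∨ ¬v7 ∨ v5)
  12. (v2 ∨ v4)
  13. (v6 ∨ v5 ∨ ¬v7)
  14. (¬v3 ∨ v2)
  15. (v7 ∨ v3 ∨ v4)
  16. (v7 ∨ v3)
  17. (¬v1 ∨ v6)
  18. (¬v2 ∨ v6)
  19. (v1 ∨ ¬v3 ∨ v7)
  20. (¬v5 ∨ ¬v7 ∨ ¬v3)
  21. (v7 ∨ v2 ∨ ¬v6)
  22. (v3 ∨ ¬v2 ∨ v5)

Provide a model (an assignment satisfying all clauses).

v4 occurs only positively in the remaining clauses — set v4 = True.
Branch on v1: take v1 = False.
  then v3 is forced to False.
  then v7 is forced to True.
  then v6 is forced to True.
  then v5 is forced to True.
  then v2 is forced to False.
Every clause has at least one true literal under this assignment.
Check each clause:
  1. (v1 ∨ ¬v3) — ¬v3 is true.
  2. (¬v2 ∨ v6 ∨ ¬v1) — v6 is true.
  3. (v7 ∨ v6 ∨ ¬v2) — v6 is true.
  4. (¬v2 ∨ ¬v5) — ¬v2 is true.
  5. (v2 ∨ ¬v1 ∨ ¬v5) — ¬v1 is true.
  6. (v4 ∨ v6 ∨ v5) — v4 is true.
  7. (v6 ∨ ¬v7 ∨ v3) — v6 is true.
  8. (¬v6 ∨ v5 ∨ v1) — v5 is true.
  9. (¬v5 ∨ v1 ∨ ¬v2) — ¬v2 is true.
  10. (¬v3 ∨ ¬v2) — ¬v3 is true.
  11. (¬v7 ∨ v5 ∨ v4) — v4 is true.
  12. (v4 ∨ v2) — v4 is true.
  13. (v5 ∨ v6 ∨ ¬v7) — v5 is true.
  14. (v2 ∨ ¬v3) — ¬v3 is true.
  15. (v7 ∨ v3 ∨ v4) — v4 is true.
  16. (v7 ∨ v3) — v7 is true.
  17. (v6 ∨ ¬v1) — v6 is true.
  18. (¬v2 ∨ v6) — v6 is true.
  19. (¬v3 ∨ v7 ∨ v1) — ¬v3 is true.
  20. (¬v5 ∨ ¬v3 ∨ ¬v7) — ¬v3 is true.
  21. (v2 ∨ ¬v6 ∨ v7) — v7 is true.
  22. (¬v2 ∨ v5 ∨ v3) — v5 is true.

v1=0, v2=0, v3=0, v4=1, v5=1, v6=1, v7=1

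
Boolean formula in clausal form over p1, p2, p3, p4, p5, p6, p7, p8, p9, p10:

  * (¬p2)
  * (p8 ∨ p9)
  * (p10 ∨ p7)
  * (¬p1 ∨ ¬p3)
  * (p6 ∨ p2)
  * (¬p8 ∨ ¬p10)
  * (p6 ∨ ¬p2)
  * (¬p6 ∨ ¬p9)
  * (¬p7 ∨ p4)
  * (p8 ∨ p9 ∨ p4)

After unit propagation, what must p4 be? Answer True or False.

True

(¬p2) is a unit clause: p2 = False.
(p2 ∨ p6): since p2 = False, the clause reduces to (p6). p6 = True.
In (¬p6 ∨ ¬p9), ¬p6 is now false; ¬p9 must hold, so p9 = False.
From (p8 ∨ p9) and p9 = False: p8 = True.
In (¬p8 ∨ ¬p10), ¬p8 is now false; ¬p10 must hold, so p10 = False.
(p10 ∨ p7): since p10 = False, the clause reduces to (p7). p7 = True.
In (¬p7 ∨ p4), ¬p7 is now false; p4 must hold, so p4 = True.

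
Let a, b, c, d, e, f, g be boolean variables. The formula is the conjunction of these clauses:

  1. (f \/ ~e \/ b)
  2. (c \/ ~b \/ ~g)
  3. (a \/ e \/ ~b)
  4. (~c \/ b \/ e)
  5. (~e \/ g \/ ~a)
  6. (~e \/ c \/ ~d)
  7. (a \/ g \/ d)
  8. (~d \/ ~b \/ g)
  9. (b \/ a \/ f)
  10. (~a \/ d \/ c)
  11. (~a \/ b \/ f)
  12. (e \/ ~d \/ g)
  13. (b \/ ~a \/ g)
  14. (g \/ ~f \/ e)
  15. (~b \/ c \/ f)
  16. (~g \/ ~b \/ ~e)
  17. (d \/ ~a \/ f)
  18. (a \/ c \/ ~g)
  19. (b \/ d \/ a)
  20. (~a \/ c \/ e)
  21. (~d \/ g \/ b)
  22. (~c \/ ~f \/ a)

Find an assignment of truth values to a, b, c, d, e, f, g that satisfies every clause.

a=T, b=F, c=T, d=F, e=T, f=T, g=T

Check each clause:
  1. (~e \/ f \/ b) — f is true.
  2. (~b \/ ~g \/ c) — c is true.
  3. (e \/ a \/ ~b) — a is true.
  4. (e \/ ~c \/ b) — e is true.
  5. (~a \/ ~e \/ g) — g is true.
  6. (~e \/ c \/ ~d) — c is true.
  7. (d \/ g \/ a) — a is true.
  8. (~d \/ ~b \/ g) — ~d is true.
  9. (b \/ a \/ f) — a is true.
  10. (~a \/ d \/ c) — c is true.
  11. (b \/ ~a \/ f) — f is true.
  12. (~d \/ e \/ g) — ~d is true.
  13. (b \/ g \/ ~a) — g is true.
  14. (g \/ e \/ ~f) — e is true.
  15. (c \/ ~b \/ f) — c is true.
  16. (~e \/ ~b \/ ~g) — ~b is true.
  17. (~a \/ f \/ d) — f is true.
  18. (~g \/ a \/ c) — c is true.
  19. (a \/ d \/ b) — a is true.
  20. (c \/ e \/ ~a) — c is true.
  21. (b \/ g \/ ~d) — ~d is true.
  22. (~c \/ a \/ ~f) — a is true.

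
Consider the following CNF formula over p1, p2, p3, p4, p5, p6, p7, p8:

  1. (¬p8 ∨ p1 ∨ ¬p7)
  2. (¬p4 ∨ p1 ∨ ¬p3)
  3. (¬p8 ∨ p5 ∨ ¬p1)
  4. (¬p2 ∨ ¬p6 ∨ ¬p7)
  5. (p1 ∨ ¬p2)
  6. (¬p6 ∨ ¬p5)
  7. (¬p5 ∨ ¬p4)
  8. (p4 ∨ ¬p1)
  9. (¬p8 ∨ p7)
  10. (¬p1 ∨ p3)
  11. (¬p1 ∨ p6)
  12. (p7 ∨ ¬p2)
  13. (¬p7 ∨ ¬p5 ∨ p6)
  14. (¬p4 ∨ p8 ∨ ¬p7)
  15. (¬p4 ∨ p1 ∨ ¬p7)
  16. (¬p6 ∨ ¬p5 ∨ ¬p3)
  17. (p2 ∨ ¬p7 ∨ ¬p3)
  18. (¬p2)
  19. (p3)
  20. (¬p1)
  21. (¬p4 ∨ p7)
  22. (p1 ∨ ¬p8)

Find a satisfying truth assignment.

p1=F  p2=F  p3=T  p4=F  p5=T  p6=F  p7=F  p8=F

Check each clause:
  1. (¬p7 ∨ p1 ∨ ¬p8) — ¬p8 is true.
  2. (¬p4 ∨ ¬p3 ∨ p1) — ¬p4 is true.
  3. (¬p8 ∨ p5 ∨ ¬p1) — ¬p8 is true.
  4. (¬p6 ∨ ¬p2 ∨ ¬p7) — ¬p7 is true.
  5. (¬p2 ∨ p1) — ¬p2 is true.
  6. (¬p5 ∨ ¬p6) — ¬p6 is true.
  7. (¬p5 ∨ ¬p4) — ¬p4 is true.
  8. (¬p1 ∨ p4) — ¬p1 is true.
  9. (¬p8 ∨ p7) — ¬p8 is true.
  10. (¬p1 ∨ p3) — p3 is true.
  11. (p6 ∨ ¬p1) — ¬p1 is true.
  12. (p7 ∨ ¬p2) — ¬p2 is true.
  13. (¬p7 ∨ ¬p5 ∨ p6) — ¬p7 is true.
  14. (p8 ∨ ¬p7 ∨ ¬p4) — ¬p7 is true.
  15. (p1 ∨ ¬p4 ∨ ¬p7) — ¬p4 is true.
  16. (¬p6 ∨ ¬p3 ∨ ¬p5) — ¬p6 is true.
  17. (¬p7 ∨ p2 ∨ ¬p3) — ¬p7 is true.
  18. (¬p2) — ¬p2 is true.
  19. (p3) — p3 is true.
  20. (¬p1) — ¬p1 is true.
  21. (¬p4 ∨ p7) — ¬p4 is true.
  22. (¬p8 ∨ p1) — ¬p8 is true.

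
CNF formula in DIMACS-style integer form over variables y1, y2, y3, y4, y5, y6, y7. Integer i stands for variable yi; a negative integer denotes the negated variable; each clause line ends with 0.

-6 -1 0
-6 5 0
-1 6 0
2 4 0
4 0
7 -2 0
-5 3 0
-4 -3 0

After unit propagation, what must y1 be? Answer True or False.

Unit clause (y4) sets y4 = True.
In (~y3 \/ ~y4), ~y4 is now false; ~y3 must hold, so y3 = False.
(y3 \/ ~y5): since y3 = False, the clause reduces to (~y5). y5 = False.
(y5 \/ ~y6): since y5 = False, the clause reduces to (~y6). y6 = False.
In (~y1 \/ y6), y6 is now false; ~y1 must hold, so y1 = False.

False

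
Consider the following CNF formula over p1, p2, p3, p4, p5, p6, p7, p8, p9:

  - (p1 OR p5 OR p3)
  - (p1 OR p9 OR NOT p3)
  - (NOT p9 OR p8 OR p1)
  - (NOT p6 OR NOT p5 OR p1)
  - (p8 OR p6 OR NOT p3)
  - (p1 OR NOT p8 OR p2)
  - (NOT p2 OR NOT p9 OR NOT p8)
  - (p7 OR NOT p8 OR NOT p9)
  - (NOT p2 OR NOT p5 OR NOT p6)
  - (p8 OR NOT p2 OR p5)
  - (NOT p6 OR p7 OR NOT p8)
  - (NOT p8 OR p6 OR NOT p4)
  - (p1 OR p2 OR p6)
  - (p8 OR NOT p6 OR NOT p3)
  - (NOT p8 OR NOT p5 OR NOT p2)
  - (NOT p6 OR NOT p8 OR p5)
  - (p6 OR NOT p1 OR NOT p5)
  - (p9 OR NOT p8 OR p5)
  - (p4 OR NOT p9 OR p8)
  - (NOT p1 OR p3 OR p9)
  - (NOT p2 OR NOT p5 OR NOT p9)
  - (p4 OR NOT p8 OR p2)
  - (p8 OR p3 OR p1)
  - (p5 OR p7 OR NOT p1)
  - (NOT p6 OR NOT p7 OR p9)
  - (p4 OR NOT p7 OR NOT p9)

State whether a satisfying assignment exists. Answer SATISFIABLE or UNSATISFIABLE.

SATISFIABLE

Set p1 = True and propagate.
Set p2 = False and propagate.
For the remaining variables, p3 = False, p4 = True, p5 = True, p6 = True, p7 = False, p8 = False, p9 = True works.
Every clause has at least one true literal under this assignment.
So p1 = T, p2 = F, p3 = F, p4 = T, p5 = T, p6 = T, p7 = F, p8 = F, p9 = T is a satisfying assignment.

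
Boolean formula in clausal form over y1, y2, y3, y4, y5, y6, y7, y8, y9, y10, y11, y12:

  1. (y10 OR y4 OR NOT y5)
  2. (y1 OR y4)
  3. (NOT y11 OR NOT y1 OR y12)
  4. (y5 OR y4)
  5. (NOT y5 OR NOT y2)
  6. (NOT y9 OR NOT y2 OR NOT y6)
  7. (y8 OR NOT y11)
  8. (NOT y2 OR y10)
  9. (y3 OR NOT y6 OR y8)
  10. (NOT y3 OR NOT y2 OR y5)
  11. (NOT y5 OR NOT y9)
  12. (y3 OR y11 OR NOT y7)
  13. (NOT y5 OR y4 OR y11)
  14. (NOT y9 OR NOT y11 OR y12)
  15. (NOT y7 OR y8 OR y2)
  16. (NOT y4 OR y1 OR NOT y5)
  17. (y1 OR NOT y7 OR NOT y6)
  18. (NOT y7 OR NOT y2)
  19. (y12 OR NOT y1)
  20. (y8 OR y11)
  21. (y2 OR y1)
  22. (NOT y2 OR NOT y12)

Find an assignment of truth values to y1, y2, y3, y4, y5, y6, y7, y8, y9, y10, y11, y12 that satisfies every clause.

y1=T, y2=F, y3=F, y4=T, y5=F, y6=T, y7=F, y8=T, y9=T, y10=F, y11=F, y12=T

Check each clause:
  1. (y10 OR NOT y5 OR y4) — NOT y5 is true.
  2. (y4 OR y1) — y1 is true.
  3. (NOT y1 OR NOT y11 OR y12) — y12 is true.
  4. (y5 OR y4) — y4 is true.
  5. (NOT y5 OR NOT y2) — NOT y5 is true.
  6. (NOT y2 OR NOT y9 OR NOT y6) — NOT y2 is true.
  7. (NOT y11 OR y8) — y8 is true.
  8. (NOT y2 OR y10) — NOT y2 is true.
  9. (NOT y6 OR y8 OR y3) — y8 is true.
  10. (NOT y2 OR y5 OR NOT y3) — NOT y3 is true.
  11. (NOT y5 OR NOT y9) — NOT y5 is true.
  12. (NOT y7 OR y11 OR y3) — NOT y7 is true.
  13. (y11 OR y4 OR NOT y5) — y4 is true.
  14. (NOT y9 OR y12 OR NOT y11) — y12 is true.
  15. (y2 OR y8 OR NOT y7) — y8 is true.
  16. (NOT y5 OR y1 OR NOT y4) — y1 is true.
  17. (NOT y6 OR y1 OR NOT y7) — y1 is true.
  18. (NOT y7 OR NOT y2) — NOT y7 is true.
  19. (NOT y1 OR y12) — y12 is true.
  20. (y8 OR y11) — y8 is true.
  21. (y1 OR y2) — y1 is true.
  22. (NOT y12 OR NOT y2) — NOT y2 is true.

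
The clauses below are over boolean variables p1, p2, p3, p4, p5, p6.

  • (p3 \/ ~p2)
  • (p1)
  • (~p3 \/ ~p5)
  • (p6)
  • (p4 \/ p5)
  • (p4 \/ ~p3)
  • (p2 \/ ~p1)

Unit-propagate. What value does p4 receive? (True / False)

True

Unit clause (p1) sets p1 = True.
(p6) is a unit clause: p6 = True.
(p2 \/ ~p1) with p1 = True leaves only p2, so p2 = True.
In (~p2 \/ p3), ~p2 is now false; p3 must hold, so p3 = True.
(~p3 \/ ~p5) with p3 = True leaves only ~p5, so p5 = False.
(p4 \/ p5) with p5 = False leaves only p4, so p4 = True.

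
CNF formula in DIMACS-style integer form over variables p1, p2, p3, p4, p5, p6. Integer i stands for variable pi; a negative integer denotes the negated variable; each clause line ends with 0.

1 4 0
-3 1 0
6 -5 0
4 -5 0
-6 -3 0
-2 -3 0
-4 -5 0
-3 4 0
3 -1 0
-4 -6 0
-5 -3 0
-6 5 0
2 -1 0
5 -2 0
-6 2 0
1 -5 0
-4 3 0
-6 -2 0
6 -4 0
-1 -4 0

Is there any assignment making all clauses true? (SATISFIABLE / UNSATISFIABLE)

p4 = True:
  propagation gives p5=False, p6=False; an empty clause results — contradiction.
p4 = False:
  propagation gives p1=True, p5=False, p3=False; an empty clause results — contradiction.
Every branch closes, so no satisfying assignment exists.

UNSATISFIABLE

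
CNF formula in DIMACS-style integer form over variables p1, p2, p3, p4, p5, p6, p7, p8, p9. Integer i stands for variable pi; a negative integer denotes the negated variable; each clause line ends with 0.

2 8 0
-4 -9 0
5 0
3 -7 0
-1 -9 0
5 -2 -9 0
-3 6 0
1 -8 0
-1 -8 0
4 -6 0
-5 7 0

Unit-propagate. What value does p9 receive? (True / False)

False

Unit clause (p5) sets p5 = True.
(p7 OR NOT p5) with p5 = True leaves only p7, so p7 = True.
(NOT p7 OR p3): since p7 = True, the clause reduces to (p3). p3 = True.
In (p6 OR NOT p3), NOT p3 is now false; p6 must hold, so p6 = True.
(NOT p6 OR p4) with p6 = True leaves only p4, so p4 = True.
(NOT p9 OR NOT p4) with p4 = True leaves only NOT p9, so p9 = False.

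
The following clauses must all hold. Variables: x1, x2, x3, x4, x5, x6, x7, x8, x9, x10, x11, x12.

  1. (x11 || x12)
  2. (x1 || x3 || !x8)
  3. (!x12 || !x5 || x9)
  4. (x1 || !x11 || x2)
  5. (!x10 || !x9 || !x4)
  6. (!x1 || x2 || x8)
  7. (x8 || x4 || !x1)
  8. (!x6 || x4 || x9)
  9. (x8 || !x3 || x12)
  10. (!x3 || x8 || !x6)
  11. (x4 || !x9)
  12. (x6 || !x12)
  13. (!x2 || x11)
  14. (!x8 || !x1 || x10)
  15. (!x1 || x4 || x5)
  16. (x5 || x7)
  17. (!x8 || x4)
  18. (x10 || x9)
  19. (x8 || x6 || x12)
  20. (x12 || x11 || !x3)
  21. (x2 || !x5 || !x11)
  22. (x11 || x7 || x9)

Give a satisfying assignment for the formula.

x1=F, x2=T, x3=T, x4=T, x5=T, x6=F, x7=T, x8=T, x9=F, x10=T, x11=T, x12=F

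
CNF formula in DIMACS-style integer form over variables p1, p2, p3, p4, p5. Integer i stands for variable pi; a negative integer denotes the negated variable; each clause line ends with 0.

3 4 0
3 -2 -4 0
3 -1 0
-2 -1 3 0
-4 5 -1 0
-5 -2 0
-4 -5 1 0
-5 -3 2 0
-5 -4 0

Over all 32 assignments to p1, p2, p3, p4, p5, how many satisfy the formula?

7

Satisfying assignments:
  p1=F p2=F p3=F p4=T p5=F
  p1=F p2=F p3=T p4=F p5=F
  p1=F p2=F p3=T p4=T p5=F
  p1=F p2=T p3=T p4=F p5=F
  p1=F p2=T p3=T p4=T p5=F
  p1=T p2=F p3=T p4=F p5=F
  p1=T p2=T p3=T p4=F p5=F
Count: 7.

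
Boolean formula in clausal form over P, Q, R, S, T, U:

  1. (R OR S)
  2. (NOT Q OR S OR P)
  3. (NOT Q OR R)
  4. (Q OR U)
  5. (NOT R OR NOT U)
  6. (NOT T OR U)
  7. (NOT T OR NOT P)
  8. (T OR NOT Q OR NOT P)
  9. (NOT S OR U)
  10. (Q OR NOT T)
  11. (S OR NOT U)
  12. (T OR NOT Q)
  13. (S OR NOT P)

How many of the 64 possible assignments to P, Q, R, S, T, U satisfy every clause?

Satisfying assignments:
  P=0 Q=0 R=0 S=1 T=0 U=1
  P=1 Q=0 R=0 S=1 T=0 U=1
That's 2 in total.

2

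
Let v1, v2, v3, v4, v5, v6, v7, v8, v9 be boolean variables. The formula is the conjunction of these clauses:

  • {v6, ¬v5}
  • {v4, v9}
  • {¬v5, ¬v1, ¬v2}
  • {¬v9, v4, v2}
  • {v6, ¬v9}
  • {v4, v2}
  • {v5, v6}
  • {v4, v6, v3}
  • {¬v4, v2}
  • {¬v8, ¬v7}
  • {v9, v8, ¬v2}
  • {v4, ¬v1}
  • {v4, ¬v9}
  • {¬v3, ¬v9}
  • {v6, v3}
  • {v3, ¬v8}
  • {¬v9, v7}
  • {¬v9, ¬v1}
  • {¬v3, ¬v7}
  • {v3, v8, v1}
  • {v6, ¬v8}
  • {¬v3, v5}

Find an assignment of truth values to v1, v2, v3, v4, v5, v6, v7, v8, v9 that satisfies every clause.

v1=F, v2=T, v3=T, v4=T, v5=T, v6=T, v7=F, v8=T, v9=F

Pure literal: v6 appears only positively; assign v6 = True.
Try v1 = False.
Branch on v2: take v2 = True.
For the remaining variables, v3 = True, v4 = True, v5 = True, v7 = False, v8 = True, v9 = False works.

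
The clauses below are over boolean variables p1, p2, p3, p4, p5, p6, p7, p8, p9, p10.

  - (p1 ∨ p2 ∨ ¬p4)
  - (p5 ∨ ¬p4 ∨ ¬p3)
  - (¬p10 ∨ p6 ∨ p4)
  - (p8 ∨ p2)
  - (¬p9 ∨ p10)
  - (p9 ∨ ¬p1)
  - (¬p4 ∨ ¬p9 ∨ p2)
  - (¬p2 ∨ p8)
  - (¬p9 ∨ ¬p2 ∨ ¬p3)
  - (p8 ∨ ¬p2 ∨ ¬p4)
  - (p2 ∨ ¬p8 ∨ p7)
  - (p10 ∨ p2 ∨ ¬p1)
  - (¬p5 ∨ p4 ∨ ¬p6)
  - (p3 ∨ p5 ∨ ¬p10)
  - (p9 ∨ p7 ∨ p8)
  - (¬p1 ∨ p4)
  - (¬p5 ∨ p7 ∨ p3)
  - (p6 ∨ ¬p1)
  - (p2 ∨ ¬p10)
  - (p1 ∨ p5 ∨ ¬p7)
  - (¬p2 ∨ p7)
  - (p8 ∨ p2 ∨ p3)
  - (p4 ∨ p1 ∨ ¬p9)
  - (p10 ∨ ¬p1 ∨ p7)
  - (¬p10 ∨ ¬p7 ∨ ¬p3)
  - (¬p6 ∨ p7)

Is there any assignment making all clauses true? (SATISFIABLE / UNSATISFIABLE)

SATISFIABLE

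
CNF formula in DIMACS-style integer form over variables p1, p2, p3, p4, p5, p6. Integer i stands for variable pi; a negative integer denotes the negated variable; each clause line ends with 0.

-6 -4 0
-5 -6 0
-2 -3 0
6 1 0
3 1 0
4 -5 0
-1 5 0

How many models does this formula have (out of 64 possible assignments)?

The models are:
  p1=0 p2=0 p3=1 p4=0 p5=0 p6=1
  p1=1 p2=0 p3=0 p4=1 p5=1 p6=0
  p1=1 p2=0 p3=1 p4=1 p5=1 p6=0
  p1=1 p2=1 p3=0 p4=1 p5=1 p6=0
That's 4 in total.

4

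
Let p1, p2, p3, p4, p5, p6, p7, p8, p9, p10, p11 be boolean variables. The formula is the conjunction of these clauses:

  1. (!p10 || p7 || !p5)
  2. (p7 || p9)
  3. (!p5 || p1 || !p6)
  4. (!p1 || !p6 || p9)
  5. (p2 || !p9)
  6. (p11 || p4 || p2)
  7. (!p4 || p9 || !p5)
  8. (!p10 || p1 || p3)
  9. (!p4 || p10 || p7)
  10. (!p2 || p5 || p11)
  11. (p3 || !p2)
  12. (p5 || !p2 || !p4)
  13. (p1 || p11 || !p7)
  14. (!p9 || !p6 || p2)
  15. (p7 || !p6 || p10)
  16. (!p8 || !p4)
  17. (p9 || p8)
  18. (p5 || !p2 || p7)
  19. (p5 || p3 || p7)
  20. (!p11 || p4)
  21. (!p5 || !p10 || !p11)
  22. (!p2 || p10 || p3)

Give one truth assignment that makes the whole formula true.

p3 occurs only positively in the remaining clauses — set p3 = True.
p6 occurs only negated in the remaining clauses — set p6 = False.
Set p1 = True and propagate.
Branch on p2: take p2 = True.
The remaining clauses are satisfied by p4 = False, p5 = True, p7 = True, p8 = True, p9 = False, p10 = True, p11 = False.
Check each clause:
  1. (!p5 || !p10 || p7) — p7 is true.
  2. (p9 || p7) — p7 is true.
  3. (!p5 || p1 || !p6) — p1 is true.
  4. (!p1 || !p6 || p9) — !p6 is true.
  5. (p2 || !p9) — p2 is true.
  6. (p2 || p4 || p11) — p2 is true.
  7. (!p4 || !p5 || p9) — !p4 is true.
  8. (p3 || !p10 || p1) — p1 is true.
  9. (!p4 || p10 || p7) — p10 is true.
  10. (p11 || !p2 || p5) — p5 is true.
  11. (p3 || !p2) — p3 is true.
  12. (p5 || !p2 || !p4) — !p4 is true.
  13. (p1 || !p7 || p11) — p1 is true.
  14. (!p6 || !p9 || p2) — !p6 is true.
  15. (p7 || p10 || !p6) — p10 is true.
  16. (!p4 || !p8) — !p4 is true.
  17. (p8 || p9) — p8 is true.
  18. (!p2 || p5 || p7) — p5 is true.
  19. (p3 || p5 || p7) — p3 is true.
  20. (p4 || !p11) — !p11 is true.
  21. (!p10 || !p11 || !p5) — !p11 is true.
  22. (p3 || !p2 || p10) — p10 is true.

p1=T  p2=T  p3=T  p4=F  p5=T  p6=F  p7=T  p8=T  p9=F  p10=T  p11=F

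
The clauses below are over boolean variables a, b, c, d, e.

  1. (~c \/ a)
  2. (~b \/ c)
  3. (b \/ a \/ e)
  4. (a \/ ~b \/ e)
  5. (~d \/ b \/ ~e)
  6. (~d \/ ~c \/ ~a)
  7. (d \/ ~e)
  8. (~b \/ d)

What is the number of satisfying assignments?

3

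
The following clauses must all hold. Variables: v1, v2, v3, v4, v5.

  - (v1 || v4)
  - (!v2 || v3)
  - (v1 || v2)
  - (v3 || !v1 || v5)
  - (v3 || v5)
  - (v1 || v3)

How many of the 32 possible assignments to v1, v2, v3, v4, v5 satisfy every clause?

Split on v1, then v3.
  v1=1, v3=1: v2, v4, v5 free → 2^3 = 8.
  v1=1, v3=0: remaining (v2,v4,v5) ∈ {(0,0,1); (0,1,1)} — 2.
  v1=0, v3=1: remaining (v2,v4,v5) ∈ {(1,1,0); (1,1,1)} — 2.
  v1=0, v3=0: a clause becomes empty — 0.
Total: 8 + 2 + 2 + 0 = 12.

12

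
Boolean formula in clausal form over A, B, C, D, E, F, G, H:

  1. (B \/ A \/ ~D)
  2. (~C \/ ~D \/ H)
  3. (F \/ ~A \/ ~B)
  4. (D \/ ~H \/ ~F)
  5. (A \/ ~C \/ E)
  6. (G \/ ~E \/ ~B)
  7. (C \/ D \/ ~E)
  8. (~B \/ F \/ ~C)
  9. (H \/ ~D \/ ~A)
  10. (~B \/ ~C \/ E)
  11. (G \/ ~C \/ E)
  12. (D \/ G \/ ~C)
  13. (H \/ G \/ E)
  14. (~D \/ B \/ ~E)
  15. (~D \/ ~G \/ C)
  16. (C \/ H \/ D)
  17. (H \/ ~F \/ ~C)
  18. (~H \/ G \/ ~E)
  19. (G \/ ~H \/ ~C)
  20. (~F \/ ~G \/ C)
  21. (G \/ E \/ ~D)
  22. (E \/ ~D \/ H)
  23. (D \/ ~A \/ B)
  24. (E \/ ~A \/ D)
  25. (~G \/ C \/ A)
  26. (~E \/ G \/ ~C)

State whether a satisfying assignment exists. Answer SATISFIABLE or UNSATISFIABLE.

Try A = False.
Branch on B: take B = True.
Try C = False.
  then G is forced to False.
  then E is forced to False.
  then H is forced to True.
  then D is forced to False.
  then F is forced to False.
Every clause has at least one true literal under this assignment.
So A = False, B = True, C = False, D = False, E = False, F = False, G = False, H = True is a satisfying assignment.

SATISFIABLE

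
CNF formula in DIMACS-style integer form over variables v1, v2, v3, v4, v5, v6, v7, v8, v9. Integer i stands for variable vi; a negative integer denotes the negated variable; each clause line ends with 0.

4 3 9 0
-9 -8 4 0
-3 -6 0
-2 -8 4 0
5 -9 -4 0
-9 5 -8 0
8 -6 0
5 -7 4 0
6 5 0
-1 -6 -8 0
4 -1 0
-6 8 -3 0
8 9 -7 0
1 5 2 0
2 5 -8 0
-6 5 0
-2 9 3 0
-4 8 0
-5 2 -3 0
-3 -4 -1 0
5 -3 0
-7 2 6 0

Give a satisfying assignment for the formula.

v1 = F  v2 = T  v3 = F  v4 = T  v5 = T  v6 = F  v7 = T  v8 = T  v9 = T

Check each clause:
  1. (v9 || v4 || v3) — v9 is true.
  2. (!v9 || !v8 || v4) — v4 is true.
  3. (!v6 || !v3) — !v6 is true.
  4. (!v2 || !v8 || v4) — v4 is true.
  5. (!v9 || !v4 || v5) — v5 is true.
  6. (v5 || !v8 || !v9) — v5 is true.
  7. (v8 || !v6) — v8 is true.
  8. (!v7 || v4 || v5) — v4 is true.
  9. (v6 || v5) — v5 is true.
  10. (!v6 || !v8 || !v1) — !v6 is true.
  11. (v4 || !v1) — v4 is true.
  12. (v8 || !v6 || !v3) — v8 is true.
  13. (!v7 || v9 || v8) — v8 is true.
  14. (v1 || v5 || v2) — v2 is true.
  15. (v2 || !v8 || v5) — v2 is true.
  16. (!v6 || v5) — !v6 is true.
  17. (!v2 || v9 || v3) — v9 is true.
  18. (v8 || !v4) — v8 is true.
  19. (!v3 || v2 || !v5) — v2 is true.
  20. (!v3 || !v4 || !v1) — !v3 is true.
  21. (v5 || !v3) — !v3 is true.
  22. (!v7 || v6 || v2) — v2 is true.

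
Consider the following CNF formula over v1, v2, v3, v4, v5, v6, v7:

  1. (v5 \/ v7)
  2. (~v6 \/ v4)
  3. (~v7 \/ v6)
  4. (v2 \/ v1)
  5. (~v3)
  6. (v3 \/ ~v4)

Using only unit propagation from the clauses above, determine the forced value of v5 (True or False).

True

(~v3) stands alone — v3 = False.
(~v4 \/ v3) with v3 = False leaves only ~v4, so v4 = False.
From (~v6 \/ v4) and v4 = False: v6 = False.
(~v7 \/ v6) with v6 = False leaves only ~v7, so v7 = False.
From (v7 \/ v5) and v7 = False: v5 = True.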